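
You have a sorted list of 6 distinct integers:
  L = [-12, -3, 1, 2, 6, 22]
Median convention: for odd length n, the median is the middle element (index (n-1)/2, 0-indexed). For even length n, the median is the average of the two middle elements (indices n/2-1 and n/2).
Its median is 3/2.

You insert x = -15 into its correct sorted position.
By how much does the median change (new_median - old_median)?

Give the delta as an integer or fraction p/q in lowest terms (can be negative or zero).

Answer: -1/2

Derivation:
Old median = 3/2
After inserting x = -15: new sorted = [-15, -12, -3, 1, 2, 6, 22]
New median = 1
Delta = 1 - 3/2 = -1/2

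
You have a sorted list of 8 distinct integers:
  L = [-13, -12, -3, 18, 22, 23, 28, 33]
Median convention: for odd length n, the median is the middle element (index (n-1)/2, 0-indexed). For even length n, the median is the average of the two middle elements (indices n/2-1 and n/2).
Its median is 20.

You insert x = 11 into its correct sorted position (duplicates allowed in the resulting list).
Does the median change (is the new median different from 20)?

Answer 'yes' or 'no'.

Old median = 20
Insert x = 11
New median = 18
Changed? yes

Answer: yes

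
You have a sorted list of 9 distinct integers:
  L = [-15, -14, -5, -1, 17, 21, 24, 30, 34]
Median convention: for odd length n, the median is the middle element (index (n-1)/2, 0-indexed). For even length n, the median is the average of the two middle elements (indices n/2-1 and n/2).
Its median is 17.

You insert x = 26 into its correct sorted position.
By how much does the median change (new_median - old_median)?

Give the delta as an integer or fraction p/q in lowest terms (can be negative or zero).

Answer: 2

Derivation:
Old median = 17
After inserting x = 26: new sorted = [-15, -14, -5, -1, 17, 21, 24, 26, 30, 34]
New median = 19
Delta = 19 - 17 = 2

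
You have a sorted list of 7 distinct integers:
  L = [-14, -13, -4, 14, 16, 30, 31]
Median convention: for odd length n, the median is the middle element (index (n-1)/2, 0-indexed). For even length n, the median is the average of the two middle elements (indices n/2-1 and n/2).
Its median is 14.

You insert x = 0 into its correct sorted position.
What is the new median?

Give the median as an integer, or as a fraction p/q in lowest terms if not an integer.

Old list (sorted, length 7): [-14, -13, -4, 14, 16, 30, 31]
Old median = 14
Insert x = 0
Old length odd (7). Middle was index 3 = 14.
New length even (8). New median = avg of two middle elements.
x = 0: 3 elements are < x, 4 elements are > x.
New sorted list: [-14, -13, -4, 0, 14, 16, 30, 31]
New median = 7

Answer: 7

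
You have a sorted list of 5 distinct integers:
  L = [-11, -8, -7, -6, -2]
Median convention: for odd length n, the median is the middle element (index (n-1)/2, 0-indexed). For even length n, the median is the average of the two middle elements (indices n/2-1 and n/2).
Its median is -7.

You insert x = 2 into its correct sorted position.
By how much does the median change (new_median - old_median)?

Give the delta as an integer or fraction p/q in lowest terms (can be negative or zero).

Old median = -7
After inserting x = 2: new sorted = [-11, -8, -7, -6, -2, 2]
New median = -13/2
Delta = -13/2 - -7 = 1/2

Answer: 1/2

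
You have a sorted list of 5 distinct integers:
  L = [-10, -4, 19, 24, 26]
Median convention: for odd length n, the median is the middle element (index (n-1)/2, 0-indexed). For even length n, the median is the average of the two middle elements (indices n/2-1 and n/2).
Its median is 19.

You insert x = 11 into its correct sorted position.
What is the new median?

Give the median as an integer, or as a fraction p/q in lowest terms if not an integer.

Answer: 15

Derivation:
Old list (sorted, length 5): [-10, -4, 19, 24, 26]
Old median = 19
Insert x = 11
Old length odd (5). Middle was index 2 = 19.
New length even (6). New median = avg of two middle elements.
x = 11: 2 elements are < x, 3 elements are > x.
New sorted list: [-10, -4, 11, 19, 24, 26]
New median = 15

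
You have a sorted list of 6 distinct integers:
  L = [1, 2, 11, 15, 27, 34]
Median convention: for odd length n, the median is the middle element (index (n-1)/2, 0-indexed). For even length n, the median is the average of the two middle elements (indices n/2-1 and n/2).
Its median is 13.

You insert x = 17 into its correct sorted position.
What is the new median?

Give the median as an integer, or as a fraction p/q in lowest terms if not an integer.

Old list (sorted, length 6): [1, 2, 11, 15, 27, 34]
Old median = 13
Insert x = 17
Old length even (6). Middle pair: indices 2,3 = 11,15.
New length odd (7). New median = single middle element.
x = 17: 4 elements are < x, 2 elements are > x.
New sorted list: [1, 2, 11, 15, 17, 27, 34]
New median = 15

Answer: 15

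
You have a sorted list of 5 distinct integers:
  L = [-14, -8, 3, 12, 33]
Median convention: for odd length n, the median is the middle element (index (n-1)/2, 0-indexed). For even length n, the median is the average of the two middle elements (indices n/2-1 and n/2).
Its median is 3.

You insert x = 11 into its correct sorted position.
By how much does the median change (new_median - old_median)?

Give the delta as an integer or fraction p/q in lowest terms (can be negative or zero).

Answer: 4

Derivation:
Old median = 3
After inserting x = 11: new sorted = [-14, -8, 3, 11, 12, 33]
New median = 7
Delta = 7 - 3 = 4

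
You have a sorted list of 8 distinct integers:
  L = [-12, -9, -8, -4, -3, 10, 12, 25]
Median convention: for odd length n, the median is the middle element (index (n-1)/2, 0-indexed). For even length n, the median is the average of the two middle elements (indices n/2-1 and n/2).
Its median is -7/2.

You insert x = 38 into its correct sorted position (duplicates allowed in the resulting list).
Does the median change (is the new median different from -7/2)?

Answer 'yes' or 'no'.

Old median = -7/2
Insert x = 38
New median = -3
Changed? yes

Answer: yes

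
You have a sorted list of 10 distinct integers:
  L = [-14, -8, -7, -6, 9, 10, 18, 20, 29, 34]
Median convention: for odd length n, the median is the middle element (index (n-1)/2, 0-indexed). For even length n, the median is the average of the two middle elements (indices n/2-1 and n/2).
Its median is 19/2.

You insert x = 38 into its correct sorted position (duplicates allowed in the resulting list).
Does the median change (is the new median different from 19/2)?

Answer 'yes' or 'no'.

Answer: yes

Derivation:
Old median = 19/2
Insert x = 38
New median = 10
Changed? yes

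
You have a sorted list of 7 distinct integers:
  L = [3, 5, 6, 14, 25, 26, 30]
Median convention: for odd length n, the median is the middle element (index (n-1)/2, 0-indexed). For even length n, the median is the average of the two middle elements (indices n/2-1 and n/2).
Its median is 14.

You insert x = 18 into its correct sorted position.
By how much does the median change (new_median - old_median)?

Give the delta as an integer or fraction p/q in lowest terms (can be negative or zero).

Answer: 2

Derivation:
Old median = 14
After inserting x = 18: new sorted = [3, 5, 6, 14, 18, 25, 26, 30]
New median = 16
Delta = 16 - 14 = 2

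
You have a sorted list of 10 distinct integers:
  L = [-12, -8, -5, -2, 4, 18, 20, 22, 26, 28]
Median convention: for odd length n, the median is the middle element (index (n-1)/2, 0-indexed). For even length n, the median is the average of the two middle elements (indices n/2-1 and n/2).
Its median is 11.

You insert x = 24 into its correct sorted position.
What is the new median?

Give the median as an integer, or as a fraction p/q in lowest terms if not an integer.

Old list (sorted, length 10): [-12, -8, -5, -2, 4, 18, 20, 22, 26, 28]
Old median = 11
Insert x = 24
Old length even (10). Middle pair: indices 4,5 = 4,18.
New length odd (11). New median = single middle element.
x = 24: 8 elements are < x, 2 elements are > x.
New sorted list: [-12, -8, -5, -2, 4, 18, 20, 22, 24, 26, 28]
New median = 18

Answer: 18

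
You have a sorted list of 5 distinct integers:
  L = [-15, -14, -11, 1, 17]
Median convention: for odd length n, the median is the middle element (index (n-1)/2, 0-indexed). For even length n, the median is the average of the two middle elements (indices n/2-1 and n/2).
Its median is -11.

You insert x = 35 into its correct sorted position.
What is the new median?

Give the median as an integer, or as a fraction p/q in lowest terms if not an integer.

Old list (sorted, length 5): [-15, -14, -11, 1, 17]
Old median = -11
Insert x = 35
Old length odd (5). Middle was index 2 = -11.
New length even (6). New median = avg of two middle elements.
x = 35: 5 elements are < x, 0 elements are > x.
New sorted list: [-15, -14, -11, 1, 17, 35]
New median = -5

Answer: -5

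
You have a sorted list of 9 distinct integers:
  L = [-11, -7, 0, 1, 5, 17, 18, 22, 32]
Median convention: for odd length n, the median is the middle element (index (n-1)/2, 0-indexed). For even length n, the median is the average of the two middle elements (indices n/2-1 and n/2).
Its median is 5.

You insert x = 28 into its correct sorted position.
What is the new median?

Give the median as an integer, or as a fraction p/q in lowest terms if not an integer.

Answer: 11

Derivation:
Old list (sorted, length 9): [-11, -7, 0, 1, 5, 17, 18, 22, 32]
Old median = 5
Insert x = 28
Old length odd (9). Middle was index 4 = 5.
New length even (10). New median = avg of two middle elements.
x = 28: 8 elements are < x, 1 elements are > x.
New sorted list: [-11, -7, 0, 1, 5, 17, 18, 22, 28, 32]
New median = 11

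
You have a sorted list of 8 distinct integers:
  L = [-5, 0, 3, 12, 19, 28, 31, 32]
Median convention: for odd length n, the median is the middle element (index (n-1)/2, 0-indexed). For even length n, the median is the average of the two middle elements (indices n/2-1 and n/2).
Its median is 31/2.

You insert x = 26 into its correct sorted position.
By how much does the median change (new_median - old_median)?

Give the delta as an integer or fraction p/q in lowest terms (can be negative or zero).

Old median = 31/2
After inserting x = 26: new sorted = [-5, 0, 3, 12, 19, 26, 28, 31, 32]
New median = 19
Delta = 19 - 31/2 = 7/2

Answer: 7/2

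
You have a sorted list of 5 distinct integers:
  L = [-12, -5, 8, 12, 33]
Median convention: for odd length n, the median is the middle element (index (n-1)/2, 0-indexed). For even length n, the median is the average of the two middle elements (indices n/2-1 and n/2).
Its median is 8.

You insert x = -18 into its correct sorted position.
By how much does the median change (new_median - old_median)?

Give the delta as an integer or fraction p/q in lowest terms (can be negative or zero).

Old median = 8
After inserting x = -18: new sorted = [-18, -12, -5, 8, 12, 33]
New median = 3/2
Delta = 3/2 - 8 = -13/2

Answer: -13/2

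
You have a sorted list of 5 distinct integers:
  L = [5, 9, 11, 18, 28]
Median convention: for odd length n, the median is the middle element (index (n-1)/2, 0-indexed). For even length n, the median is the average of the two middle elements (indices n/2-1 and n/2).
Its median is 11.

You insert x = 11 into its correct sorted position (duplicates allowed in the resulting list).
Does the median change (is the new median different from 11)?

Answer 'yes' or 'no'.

Answer: no

Derivation:
Old median = 11
Insert x = 11
New median = 11
Changed? no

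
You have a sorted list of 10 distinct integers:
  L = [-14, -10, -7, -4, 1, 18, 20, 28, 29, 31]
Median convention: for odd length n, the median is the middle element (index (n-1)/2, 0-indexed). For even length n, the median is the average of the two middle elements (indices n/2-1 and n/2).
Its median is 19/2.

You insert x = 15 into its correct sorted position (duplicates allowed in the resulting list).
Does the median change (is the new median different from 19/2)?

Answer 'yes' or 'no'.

Answer: yes

Derivation:
Old median = 19/2
Insert x = 15
New median = 15
Changed? yes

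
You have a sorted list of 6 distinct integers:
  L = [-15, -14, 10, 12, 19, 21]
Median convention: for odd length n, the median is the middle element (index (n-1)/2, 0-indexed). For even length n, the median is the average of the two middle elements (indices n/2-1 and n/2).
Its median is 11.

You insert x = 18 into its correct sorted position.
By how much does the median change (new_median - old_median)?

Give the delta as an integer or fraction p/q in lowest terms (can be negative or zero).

Old median = 11
After inserting x = 18: new sorted = [-15, -14, 10, 12, 18, 19, 21]
New median = 12
Delta = 12 - 11 = 1

Answer: 1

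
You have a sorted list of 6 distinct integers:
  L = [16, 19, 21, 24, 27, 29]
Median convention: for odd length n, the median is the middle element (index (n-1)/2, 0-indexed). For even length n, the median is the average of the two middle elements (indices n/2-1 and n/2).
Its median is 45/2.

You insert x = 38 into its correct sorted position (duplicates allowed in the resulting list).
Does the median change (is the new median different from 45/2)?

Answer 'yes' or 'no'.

Answer: yes

Derivation:
Old median = 45/2
Insert x = 38
New median = 24
Changed? yes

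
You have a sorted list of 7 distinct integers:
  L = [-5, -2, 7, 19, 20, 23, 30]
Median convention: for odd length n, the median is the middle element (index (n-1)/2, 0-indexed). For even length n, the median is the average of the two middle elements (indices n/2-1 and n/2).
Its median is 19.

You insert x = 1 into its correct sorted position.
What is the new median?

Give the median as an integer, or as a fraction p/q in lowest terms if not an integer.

Old list (sorted, length 7): [-5, -2, 7, 19, 20, 23, 30]
Old median = 19
Insert x = 1
Old length odd (7). Middle was index 3 = 19.
New length even (8). New median = avg of two middle elements.
x = 1: 2 elements are < x, 5 elements are > x.
New sorted list: [-5, -2, 1, 7, 19, 20, 23, 30]
New median = 13

Answer: 13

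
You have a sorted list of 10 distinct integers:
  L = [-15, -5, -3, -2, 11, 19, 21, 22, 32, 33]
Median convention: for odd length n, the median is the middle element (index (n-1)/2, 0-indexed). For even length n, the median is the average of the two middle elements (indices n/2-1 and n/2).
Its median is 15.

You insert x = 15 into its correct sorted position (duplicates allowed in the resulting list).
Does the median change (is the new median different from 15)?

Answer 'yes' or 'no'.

Answer: no

Derivation:
Old median = 15
Insert x = 15
New median = 15
Changed? no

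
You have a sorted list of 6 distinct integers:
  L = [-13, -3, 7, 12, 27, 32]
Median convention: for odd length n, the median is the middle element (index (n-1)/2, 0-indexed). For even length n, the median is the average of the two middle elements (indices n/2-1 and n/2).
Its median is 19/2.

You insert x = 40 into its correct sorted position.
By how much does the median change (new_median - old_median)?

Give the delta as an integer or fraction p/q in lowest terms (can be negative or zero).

Old median = 19/2
After inserting x = 40: new sorted = [-13, -3, 7, 12, 27, 32, 40]
New median = 12
Delta = 12 - 19/2 = 5/2

Answer: 5/2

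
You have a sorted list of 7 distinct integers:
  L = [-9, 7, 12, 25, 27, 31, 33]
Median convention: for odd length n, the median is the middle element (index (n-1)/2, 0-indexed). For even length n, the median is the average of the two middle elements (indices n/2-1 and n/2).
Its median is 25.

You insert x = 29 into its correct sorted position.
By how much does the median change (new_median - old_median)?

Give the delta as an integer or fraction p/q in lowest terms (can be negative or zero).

Old median = 25
After inserting x = 29: new sorted = [-9, 7, 12, 25, 27, 29, 31, 33]
New median = 26
Delta = 26 - 25 = 1

Answer: 1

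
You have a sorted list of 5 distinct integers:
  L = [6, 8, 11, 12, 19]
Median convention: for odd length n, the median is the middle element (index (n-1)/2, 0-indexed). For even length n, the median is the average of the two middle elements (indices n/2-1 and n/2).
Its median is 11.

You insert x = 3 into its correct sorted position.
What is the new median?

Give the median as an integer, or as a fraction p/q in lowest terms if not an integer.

Answer: 19/2

Derivation:
Old list (sorted, length 5): [6, 8, 11, 12, 19]
Old median = 11
Insert x = 3
Old length odd (5). Middle was index 2 = 11.
New length even (6). New median = avg of two middle elements.
x = 3: 0 elements are < x, 5 elements are > x.
New sorted list: [3, 6, 8, 11, 12, 19]
New median = 19/2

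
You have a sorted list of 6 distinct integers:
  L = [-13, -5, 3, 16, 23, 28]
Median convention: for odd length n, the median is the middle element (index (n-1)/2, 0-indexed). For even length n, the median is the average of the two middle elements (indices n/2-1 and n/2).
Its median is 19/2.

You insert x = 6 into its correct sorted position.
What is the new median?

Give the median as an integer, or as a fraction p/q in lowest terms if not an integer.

Old list (sorted, length 6): [-13, -5, 3, 16, 23, 28]
Old median = 19/2
Insert x = 6
Old length even (6). Middle pair: indices 2,3 = 3,16.
New length odd (7). New median = single middle element.
x = 6: 3 elements are < x, 3 elements are > x.
New sorted list: [-13, -5, 3, 6, 16, 23, 28]
New median = 6

Answer: 6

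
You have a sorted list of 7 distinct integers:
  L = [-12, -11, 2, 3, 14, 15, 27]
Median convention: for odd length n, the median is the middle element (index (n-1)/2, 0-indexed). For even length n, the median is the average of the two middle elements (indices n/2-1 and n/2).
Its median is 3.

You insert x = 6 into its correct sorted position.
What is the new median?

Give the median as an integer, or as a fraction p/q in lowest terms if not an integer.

Answer: 9/2

Derivation:
Old list (sorted, length 7): [-12, -11, 2, 3, 14, 15, 27]
Old median = 3
Insert x = 6
Old length odd (7). Middle was index 3 = 3.
New length even (8). New median = avg of two middle elements.
x = 6: 4 elements are < x, 3 elements are > x.
New sorted list: [-12, -11, 2, 3, 6, 14, 15, 27]
New median = 9/2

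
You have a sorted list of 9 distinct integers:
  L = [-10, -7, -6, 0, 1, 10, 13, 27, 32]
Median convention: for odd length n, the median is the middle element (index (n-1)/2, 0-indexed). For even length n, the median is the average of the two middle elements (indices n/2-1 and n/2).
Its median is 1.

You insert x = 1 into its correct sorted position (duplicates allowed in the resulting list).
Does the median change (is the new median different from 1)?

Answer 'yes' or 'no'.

Answer: no

Derivation:
Old median = 1
Insert x = 1
New median = 1
Changed? no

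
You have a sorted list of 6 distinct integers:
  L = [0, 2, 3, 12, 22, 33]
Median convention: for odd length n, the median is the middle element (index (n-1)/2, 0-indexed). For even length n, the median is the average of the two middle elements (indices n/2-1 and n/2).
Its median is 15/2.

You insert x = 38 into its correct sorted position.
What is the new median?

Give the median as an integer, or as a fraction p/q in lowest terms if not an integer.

Answer: 12

Derivation:
Old list (sorted, length 6): [0, 2, 3, 12, 22, 33]
Old median = 15/2
Insert x = 38
Old length even (6). Middle pair: indices 2,3 = 3,12.
New length odd (7). New median = single middle element.
x = 38: 6 elements are < x, 0 elements are > x.
New sorted list: [0, 2, 3, 12, 22, 33, 38]
New median = 12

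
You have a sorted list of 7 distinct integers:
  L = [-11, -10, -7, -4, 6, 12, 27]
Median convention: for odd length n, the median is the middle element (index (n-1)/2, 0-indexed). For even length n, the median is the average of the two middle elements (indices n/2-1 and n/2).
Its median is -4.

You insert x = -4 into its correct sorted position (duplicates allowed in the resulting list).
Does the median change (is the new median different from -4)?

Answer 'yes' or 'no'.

Answer: no

Derivation:
Old median = -4
Insert x = -4
New median = -4
Changed? no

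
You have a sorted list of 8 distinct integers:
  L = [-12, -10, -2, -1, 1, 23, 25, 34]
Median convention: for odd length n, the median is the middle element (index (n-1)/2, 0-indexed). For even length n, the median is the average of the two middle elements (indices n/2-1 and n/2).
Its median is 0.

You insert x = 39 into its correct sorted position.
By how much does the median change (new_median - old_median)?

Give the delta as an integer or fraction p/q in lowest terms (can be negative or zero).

Answer: 1

Derivation:
Old median = 0
After inserting x = 39: new sorted = [-12, -10, -2, -1, 1, 23, 25, 34, 39]
New median = 1
Delta = 1 - 0 = 1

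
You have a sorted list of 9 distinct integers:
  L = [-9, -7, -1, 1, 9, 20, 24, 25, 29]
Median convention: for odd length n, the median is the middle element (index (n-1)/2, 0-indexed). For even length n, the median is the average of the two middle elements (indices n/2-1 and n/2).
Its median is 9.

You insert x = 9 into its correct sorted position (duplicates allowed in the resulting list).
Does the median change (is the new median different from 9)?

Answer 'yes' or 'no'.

Answer: no

Derivation:
Old median = 9
Insert x = 9
New median = 9
Changed? no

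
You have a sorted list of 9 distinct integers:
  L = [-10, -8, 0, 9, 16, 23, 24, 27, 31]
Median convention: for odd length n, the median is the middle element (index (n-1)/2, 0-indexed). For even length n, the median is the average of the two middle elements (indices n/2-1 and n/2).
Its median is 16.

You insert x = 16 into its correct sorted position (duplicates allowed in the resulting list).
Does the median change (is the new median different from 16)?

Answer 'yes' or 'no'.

Answer: no

Derivation:
Old median = 16
Insert x = 16
New median = 16
Changed? no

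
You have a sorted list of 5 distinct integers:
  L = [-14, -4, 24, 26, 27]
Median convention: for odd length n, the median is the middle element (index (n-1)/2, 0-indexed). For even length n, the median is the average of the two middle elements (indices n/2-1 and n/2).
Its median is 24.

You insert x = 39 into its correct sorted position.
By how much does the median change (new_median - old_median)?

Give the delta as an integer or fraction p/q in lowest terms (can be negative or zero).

Answer: 1

Derivation:
Old median = 24
After inserting x = 39: new sorted = [-14, -4, 24, 26, 27, 39]
New median = 25
Delta = 25 - 24 = 1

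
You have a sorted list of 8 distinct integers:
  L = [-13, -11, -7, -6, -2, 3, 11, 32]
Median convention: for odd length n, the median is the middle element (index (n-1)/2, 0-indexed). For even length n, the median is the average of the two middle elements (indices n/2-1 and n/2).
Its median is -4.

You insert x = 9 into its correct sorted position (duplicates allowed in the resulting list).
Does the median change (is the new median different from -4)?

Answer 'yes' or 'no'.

Answer: yes

Derivation:
Old median = -4
Insert x = 9
New median = -2
Changed? yes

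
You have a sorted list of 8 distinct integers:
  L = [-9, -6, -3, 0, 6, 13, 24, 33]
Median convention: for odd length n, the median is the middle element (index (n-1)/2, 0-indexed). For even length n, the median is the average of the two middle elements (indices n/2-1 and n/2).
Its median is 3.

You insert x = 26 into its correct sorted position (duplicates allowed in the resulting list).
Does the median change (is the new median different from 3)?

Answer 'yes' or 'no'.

Old median = 3
Insert x = 26
New median = 6
Changed? yes

Answer: yes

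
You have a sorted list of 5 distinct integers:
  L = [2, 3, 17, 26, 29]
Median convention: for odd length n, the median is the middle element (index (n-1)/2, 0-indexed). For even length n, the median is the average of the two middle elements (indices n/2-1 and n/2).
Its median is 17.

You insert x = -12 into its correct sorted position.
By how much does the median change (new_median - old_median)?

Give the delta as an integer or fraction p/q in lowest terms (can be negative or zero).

Old median = 17
After inserting x = -12: new sorted = [-12, 2, 3, 17, 26, 29]
New median = 10
Delta = 10 - 17 = -7

Answer: -7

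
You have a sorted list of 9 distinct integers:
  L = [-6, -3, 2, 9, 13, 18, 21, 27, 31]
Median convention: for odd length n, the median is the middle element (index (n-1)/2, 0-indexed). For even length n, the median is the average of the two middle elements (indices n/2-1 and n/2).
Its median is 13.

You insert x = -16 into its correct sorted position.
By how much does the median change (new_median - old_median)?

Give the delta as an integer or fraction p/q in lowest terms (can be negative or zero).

Old median = 13
After inserting x = -16: new sorted = [-16, -6, -3, 2, 9, 13, 18, 21, 27, 31]
New median = 11
Delta = 11 - 13 = -2

Answer: -2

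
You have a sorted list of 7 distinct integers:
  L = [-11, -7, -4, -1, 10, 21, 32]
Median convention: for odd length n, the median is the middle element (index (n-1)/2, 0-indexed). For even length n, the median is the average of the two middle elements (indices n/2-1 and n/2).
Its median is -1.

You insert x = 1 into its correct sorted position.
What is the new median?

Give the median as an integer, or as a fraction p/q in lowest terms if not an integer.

Old list (sorted, length 7): [-11, -7, -4, -1, 10, 21, 32]
Old median = -1
Insert x = 1
Old length odd (7). Middle was index 3 = -1.
New length even (8). New median = avg of two middle elements.
x = 1: 4 elements are < x, 3 elements are > x.
New sorted list: [-11, -7, -4, -1, 1, 10, 21, 32]
New median = 0

Answer: 0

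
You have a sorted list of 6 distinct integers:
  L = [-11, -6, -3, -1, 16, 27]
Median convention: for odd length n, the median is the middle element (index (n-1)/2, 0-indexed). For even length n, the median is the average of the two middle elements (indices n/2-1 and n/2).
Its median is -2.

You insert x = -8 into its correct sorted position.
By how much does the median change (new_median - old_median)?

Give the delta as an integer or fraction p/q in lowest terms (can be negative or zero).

Old median = -2
After inserting x = -8: new sorted = [-11, -8, -6, -3, -1, 16, 27]
New median = -3
Delta = -3 - -2 = -1

Answer: -1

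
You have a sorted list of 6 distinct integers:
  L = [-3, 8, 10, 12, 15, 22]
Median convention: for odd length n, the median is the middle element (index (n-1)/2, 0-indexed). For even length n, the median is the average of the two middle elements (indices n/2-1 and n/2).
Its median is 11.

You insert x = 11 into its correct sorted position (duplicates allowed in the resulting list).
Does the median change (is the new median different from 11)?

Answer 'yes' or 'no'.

Old median = 11
Insert x = 11
New median = 11
Changed? no

Answer: no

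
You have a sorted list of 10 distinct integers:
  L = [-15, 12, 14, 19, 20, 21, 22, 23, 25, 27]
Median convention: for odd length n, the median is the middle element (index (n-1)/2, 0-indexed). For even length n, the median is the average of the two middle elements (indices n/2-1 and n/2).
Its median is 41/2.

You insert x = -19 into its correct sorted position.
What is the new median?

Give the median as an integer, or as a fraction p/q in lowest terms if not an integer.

Answer: 20

Derivation:
Old list (sorted, length 10): [-15, 12, 14, 19, 20, 21, 22, 23, 25, 27]
Old median = 41/2
Insert x = -19
Old length even (10). Middle pair: indices 4,5 = 20,21.
New length odd (11). New median = single middle element.
x = -19: 0 elements are < x, 10 elements are > x.
New sorted list: [-19, -15, 12, 14, 19, 20, 21, 22, 23, 25, 27]
New median = 20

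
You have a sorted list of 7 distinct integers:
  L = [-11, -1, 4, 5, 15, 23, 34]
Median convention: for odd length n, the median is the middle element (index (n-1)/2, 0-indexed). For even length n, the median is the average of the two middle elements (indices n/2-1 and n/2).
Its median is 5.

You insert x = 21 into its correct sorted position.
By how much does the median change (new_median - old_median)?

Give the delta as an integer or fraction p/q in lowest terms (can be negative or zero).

Answer: 5

Derivation:
Old median = 5
After inserting x = 21: new sorted = [-11, -1, 4, 5, 15, 21, 23, 34]
New median = 10
Delta = 10 - 5 = 5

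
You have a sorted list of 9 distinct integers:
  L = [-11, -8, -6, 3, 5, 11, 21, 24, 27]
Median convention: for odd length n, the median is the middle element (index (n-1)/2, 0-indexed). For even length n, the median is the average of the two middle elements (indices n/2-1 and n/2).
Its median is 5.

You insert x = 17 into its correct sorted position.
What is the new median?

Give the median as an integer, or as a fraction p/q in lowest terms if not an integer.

Old list (sorted, length 9): [-11, -8, -6, 3, 5, 11, 21, 24, 27]
Old median = 5
Insert x = 17
Old length odd (9). Middle was index 4 = 5.
New length even (10). New median = avg of two middle elements.
x = 17: 6 elements are < x, 3 elements are > x.
New sorted list: [-11, -8, -6, 3, 5, 11, 17, 21, 24, 27]
New median = 8

Answer: 8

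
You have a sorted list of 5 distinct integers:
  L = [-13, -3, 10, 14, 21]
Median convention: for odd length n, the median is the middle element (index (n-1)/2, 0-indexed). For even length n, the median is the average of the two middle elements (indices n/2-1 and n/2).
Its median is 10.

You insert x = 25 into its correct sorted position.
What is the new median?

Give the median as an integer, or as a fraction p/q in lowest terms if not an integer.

Answer: 12

Derivation:
Old list (sorted, length 5): [-13, -3, 10, 14, 21]
Old median = 10
Insert x = 25
Old length odd (5). Middle was index 2 = 10.
New length even (6). New median = avg of two middle elements.
x = 25: 5 elements are < x, 0 elements are > x.
New sorted list: [-13, -3, 10, 14, 21, 25]
New median = 12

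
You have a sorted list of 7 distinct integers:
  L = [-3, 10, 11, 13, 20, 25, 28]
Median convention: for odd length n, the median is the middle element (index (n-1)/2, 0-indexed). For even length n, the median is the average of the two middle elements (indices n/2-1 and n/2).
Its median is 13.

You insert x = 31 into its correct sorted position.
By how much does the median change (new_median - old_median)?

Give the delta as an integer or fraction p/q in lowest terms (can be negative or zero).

Old median = 13
After inserting x = 31: new sorted = [-3, 10, 11, 13, 20, 25, 28, 31]
New median = 33/2
Delta = 33/2 - 13 = 7/2

Answer: 7/2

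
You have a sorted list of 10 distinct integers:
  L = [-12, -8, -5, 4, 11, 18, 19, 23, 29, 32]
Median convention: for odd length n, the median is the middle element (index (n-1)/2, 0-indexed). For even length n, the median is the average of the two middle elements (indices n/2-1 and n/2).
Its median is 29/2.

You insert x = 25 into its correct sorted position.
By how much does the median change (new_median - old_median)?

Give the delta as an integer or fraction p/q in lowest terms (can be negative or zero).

Answer: 7/2

Derivation:
Old median = 29/2
After inserting x = 25: new sorted = [-12, -8, -5, 4, 11, 18, 19, 23, 25, 29, 32]
New median = 18
Delta = 18 - 29/2 = 7/2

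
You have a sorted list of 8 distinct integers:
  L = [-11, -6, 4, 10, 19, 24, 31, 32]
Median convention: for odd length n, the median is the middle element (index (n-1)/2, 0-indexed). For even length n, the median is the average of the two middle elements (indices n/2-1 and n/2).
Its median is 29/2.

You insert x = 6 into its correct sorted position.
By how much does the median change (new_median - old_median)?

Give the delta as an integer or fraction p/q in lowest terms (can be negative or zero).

Old median = 29/2
After inserting x = 6: new sorted = [-11, -6, 4, 6, 10, 19, 24, 31, 32]
New median = 10
Delta = 10 - 29/2 = -9/2

Answer: -9/2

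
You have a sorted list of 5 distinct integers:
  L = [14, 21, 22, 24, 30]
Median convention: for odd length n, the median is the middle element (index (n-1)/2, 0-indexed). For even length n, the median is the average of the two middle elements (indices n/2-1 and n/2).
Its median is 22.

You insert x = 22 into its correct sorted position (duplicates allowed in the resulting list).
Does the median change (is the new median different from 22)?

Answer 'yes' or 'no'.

Old median = 22
Insert x = 22
New median = 22
Changed? no

Answer: no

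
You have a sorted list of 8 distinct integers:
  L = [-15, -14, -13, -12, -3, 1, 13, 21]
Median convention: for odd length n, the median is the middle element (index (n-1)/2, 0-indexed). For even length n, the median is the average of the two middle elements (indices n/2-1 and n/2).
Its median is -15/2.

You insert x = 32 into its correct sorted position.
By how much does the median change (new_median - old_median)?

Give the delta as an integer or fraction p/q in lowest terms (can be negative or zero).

Answer: 9/2

Derivation:
Old median = -15/2
After inserting x = 32: new sorted = [-15, -14, -13, -12, -3, 1, 13, 21, 32]
New median = -3
Delta = -3 - -15/2 = 9/2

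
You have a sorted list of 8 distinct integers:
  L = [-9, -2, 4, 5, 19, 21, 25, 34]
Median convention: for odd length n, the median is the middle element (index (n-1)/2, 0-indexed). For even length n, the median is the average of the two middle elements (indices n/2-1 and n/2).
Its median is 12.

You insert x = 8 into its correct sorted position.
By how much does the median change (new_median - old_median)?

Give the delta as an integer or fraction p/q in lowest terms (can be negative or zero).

Answer: -4

Derivation:
Old median = 12
After inserting x = 8: new sorted = [-9, -2, 4, 5, 8, 19, 21, 25, 34]
New median = 8
Delta = 8 - 12 = -4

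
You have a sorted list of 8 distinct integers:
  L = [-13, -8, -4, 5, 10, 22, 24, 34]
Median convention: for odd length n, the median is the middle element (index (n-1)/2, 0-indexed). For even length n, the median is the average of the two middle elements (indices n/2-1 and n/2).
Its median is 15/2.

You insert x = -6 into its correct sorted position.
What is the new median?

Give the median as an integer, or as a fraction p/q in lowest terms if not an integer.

Answer: 5

Derivation:
Old list (sorted, length 8): [-13, -8, -4, 5, 10, 22, 24, 34]
Old median = 15/2
Insert x = -6
Old length even (8). Middle pair: indices 3,4 = 5,10.
New length odd (9). New median = single middle element.
x = -6: 2 elements are < x, 6 elements are > x.
New sorted list: [-13, -8, -6, -4, 5, 10, 22, 24, 34]
New median = 5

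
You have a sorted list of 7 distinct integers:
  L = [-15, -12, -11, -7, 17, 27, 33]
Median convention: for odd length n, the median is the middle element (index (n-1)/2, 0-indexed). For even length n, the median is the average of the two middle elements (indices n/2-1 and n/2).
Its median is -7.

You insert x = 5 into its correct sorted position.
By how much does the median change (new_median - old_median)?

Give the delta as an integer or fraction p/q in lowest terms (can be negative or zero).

Answer: 6

Derivation:
Old median = -7
After inserting x = 5: new sorted = [-15, -12, -11, -7, 5, 17, 27, 33]
New median = -1
Delta = -1 - -7 = 6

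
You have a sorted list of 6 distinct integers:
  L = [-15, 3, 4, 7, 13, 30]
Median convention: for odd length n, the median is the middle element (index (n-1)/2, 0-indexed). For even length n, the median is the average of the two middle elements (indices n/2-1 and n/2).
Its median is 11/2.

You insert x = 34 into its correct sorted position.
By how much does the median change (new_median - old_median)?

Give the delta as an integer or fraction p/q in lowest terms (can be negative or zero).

Old median = 11/2
After inserting x = 34: new sorted = [-15, 3, 4, 7, 13, 30, 34]
New median = 7
Delta = 7 - 11/2 = 3/2

Answer: 3/2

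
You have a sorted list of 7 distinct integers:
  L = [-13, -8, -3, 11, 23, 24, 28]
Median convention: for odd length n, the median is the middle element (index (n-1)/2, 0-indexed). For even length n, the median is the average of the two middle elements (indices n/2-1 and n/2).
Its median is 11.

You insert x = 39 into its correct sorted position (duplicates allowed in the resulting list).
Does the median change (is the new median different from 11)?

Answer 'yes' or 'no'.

Old median = 11
Insert x = 39
New median = 17
Changed? yes

Answer: yes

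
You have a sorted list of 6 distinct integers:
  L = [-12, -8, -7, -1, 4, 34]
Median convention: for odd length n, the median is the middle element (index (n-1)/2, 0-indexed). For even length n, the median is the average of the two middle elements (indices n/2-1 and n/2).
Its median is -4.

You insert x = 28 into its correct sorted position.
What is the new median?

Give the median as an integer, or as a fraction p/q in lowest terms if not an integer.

Answer: -1

Derivation:
Old list (sorted, length 6): [-12, -8, -7, -1, 4, 34]
Old median = -4
Insert x = 28
Old length even (6). Middle pair: indices 2,3 = -7,-1.
New length odd (7). New median = single middle element.
x = 28: 5 elements are < x, 1 elements are > x.
New sorted list: [-12, -8, -7, -1, 4, 28, 34]
New median = -1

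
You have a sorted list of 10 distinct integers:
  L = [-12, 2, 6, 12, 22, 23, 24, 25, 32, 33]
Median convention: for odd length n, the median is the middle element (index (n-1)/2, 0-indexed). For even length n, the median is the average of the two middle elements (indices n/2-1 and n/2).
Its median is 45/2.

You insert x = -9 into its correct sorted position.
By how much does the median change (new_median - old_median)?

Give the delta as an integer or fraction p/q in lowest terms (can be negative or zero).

Answer: -1/2

Derivation:
Old median = 45/2
After inserting x = -9: new sorted = [-12, -9, 2, 6, 12, 22, 23, 24, 25, 32, 33]
New median = 22
Delta = 22 - 45/2 = -1/2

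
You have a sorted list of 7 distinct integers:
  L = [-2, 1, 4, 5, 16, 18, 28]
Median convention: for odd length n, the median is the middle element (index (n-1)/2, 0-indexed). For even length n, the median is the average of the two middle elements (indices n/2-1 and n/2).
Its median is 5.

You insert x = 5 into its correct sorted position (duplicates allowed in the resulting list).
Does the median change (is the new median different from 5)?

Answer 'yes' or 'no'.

Old median = 5
Insert x = 5
New median = 5
Changed? no

Answer: no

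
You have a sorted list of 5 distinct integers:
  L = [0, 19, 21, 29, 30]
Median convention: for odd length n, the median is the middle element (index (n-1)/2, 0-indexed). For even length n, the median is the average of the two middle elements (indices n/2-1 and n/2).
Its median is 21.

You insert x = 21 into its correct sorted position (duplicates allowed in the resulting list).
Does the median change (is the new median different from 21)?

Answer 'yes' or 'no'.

Answer: no

Derivation:
Old median = 21
Insert x = 21
New median = 21
Changed? no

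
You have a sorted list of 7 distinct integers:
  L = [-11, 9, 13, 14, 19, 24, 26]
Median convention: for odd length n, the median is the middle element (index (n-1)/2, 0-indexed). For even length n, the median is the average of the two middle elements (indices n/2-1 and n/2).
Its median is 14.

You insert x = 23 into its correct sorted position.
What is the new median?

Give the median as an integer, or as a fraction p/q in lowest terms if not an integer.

Answer: 33/2

Derivation:
Old list (sorted, length 7): [-11, 9, 13, 14, 19, 24, 26]
Old median = 14
Insert x = 23
Old length odd (7). Middle was index 3 = 14.
New length even (8). New median = avg of two middle elements.
x = 23: 5 elements are < x, 2 elements are > x.
New sorted list: [-11, 9, 13, 14, 19, 23, 24, 26]
New median = 33/2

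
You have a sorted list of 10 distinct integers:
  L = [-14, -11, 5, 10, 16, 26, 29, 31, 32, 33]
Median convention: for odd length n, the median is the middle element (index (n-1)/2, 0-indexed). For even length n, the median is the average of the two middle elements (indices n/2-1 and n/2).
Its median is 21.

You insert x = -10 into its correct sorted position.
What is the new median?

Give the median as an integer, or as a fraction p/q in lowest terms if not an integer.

Answer: 16

Derivation:
Old list (sorted, length 10): [-14, -11, 5, 10, 16, 26, 29, 31, 32, 33]
Old median = 21
Insert x = -10
Old length even (10). Middle pair: indices 4,5 = 16,26.
New length odd (11). New median = single middle element.
x = -10: 2 elements are < x, 8 elements are > x.
New sorted list: [-14, -11, -10, 5, 10, 16, 26, 29, 31, 32, 33]
New median = 16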